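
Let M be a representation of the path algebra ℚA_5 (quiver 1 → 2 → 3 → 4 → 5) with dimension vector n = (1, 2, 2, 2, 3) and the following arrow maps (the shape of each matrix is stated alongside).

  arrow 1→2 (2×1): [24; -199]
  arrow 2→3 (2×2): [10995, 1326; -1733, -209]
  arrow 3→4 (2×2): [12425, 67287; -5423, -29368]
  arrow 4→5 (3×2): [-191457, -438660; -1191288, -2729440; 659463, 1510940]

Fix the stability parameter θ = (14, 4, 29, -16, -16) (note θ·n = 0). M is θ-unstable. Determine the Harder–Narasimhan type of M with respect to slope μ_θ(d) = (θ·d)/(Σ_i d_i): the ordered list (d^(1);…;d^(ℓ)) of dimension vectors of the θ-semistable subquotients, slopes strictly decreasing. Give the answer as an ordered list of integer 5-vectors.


Via rank(M_{q-1}∘⋯∘M_p): M ≅ I[1,5], I[2,4], I[5,5]^2.
μ_θ-semistable layers: μ^(1)=13/2; μ^(2)=4; μ^(3)=3; μ^(4)=-16

((0, 0, 1, 1, 0); (0, 1, 0, 0, 0); (1, 1, 1, 1, 1); (0, 0, 0, 0, 2))


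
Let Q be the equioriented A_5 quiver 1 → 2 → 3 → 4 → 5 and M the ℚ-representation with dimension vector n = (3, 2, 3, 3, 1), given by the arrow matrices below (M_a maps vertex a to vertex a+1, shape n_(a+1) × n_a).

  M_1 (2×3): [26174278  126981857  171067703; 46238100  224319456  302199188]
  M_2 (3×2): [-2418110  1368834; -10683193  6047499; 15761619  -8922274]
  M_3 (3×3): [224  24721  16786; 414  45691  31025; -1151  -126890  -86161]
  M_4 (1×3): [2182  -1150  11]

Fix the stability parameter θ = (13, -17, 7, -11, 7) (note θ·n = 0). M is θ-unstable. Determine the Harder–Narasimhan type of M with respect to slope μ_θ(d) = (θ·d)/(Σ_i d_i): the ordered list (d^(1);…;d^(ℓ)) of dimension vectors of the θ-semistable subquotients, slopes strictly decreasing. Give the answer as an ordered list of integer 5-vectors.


Via rank(M_{q-1}∘⋯∘M_p): M ≅ I[1,1], I[1,4], I[1,5], I[3,4].
μ_θ-semistable layers: μ^(1)=13; μ^(2)=7; μ^(3)=-2

((1, 0, 0, 0, 0); (0, 0, 0, 0, 1); (2, 2, 3, 3, 0))


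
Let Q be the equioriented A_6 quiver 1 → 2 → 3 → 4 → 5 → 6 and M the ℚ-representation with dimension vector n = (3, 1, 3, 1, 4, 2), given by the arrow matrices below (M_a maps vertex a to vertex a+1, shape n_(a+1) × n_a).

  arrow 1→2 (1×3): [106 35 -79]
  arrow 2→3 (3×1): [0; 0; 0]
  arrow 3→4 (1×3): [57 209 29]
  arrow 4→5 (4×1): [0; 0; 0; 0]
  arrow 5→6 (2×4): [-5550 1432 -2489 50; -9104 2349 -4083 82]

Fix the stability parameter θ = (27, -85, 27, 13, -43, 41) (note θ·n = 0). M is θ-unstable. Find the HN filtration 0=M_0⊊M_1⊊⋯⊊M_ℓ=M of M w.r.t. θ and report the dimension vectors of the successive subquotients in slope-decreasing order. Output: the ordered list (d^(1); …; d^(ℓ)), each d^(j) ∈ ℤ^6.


Via rank(M_{q-1}∘⋯∘M_p): M ≅ I[1,1]^2, I[1,2], I[3,3]^2, I[3,4], I[5,5]^2, I[5,6]^2.
μ_θ-semistable layers: μ^(1)=41; μ^(2)=27; μ^(3)=20; μ^(4)=-29; μ^(5)=-43

((0, 0, 0, 0, 0, 2); (2, 0, 2, 0, 0, 0); (0, 0, 1, 1, 0, 0); (1, 1, 0, 0, 0, 0); (0, 0, 0, 0, 4, 0))


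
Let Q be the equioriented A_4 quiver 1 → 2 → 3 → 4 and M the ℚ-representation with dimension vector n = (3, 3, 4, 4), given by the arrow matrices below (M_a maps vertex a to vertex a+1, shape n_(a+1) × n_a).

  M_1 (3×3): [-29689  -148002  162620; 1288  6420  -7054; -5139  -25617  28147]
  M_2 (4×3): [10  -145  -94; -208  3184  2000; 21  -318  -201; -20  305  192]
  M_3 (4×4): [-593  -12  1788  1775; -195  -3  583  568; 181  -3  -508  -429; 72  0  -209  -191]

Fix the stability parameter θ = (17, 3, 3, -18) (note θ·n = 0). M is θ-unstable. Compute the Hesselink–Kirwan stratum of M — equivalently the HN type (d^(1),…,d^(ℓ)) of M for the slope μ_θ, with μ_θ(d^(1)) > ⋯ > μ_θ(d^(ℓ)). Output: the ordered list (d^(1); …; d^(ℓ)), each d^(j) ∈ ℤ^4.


Via rank(M_{q-1}∘⋯∘M_p): M ≅ I[1,2], I[1,4]^2, I[3,4]^2.
μ_θ-semistable layers: μ^(1)=10; μ^(2)=5/4; μ^(3)=-15/2

((1, 1, 0, 0); (2, 2, 2, 2); (0, 0, 2, 2))


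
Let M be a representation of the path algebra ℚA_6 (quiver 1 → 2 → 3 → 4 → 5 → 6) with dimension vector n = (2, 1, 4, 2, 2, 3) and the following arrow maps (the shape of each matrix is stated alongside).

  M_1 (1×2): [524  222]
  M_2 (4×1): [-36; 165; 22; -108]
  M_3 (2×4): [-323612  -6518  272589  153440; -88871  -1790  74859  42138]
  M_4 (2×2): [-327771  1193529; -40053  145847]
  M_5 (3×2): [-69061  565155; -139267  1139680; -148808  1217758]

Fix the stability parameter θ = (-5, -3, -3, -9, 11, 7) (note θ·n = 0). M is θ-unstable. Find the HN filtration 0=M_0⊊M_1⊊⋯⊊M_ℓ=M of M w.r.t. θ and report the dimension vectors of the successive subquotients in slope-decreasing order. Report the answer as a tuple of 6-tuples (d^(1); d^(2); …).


Interval decomposition of M: I[1,1], I[1,3], I[3,3], I[3,4], I[3,6], I[5,6], I[6,6].
HN type (ℓ=5): μ^(1)=9; μ^(2)=7; μ^(3)=-3; μ^(4)=-5; μ^(5)=-6

((0, 0, 0, 0, 2, 2); (0, 0, 0, 0, 0, 1); (0, 1, 2, 0, 0, 0); (2, 0, 0, 0, 0, 0); (0, 0, 2, 2, 0, 0))


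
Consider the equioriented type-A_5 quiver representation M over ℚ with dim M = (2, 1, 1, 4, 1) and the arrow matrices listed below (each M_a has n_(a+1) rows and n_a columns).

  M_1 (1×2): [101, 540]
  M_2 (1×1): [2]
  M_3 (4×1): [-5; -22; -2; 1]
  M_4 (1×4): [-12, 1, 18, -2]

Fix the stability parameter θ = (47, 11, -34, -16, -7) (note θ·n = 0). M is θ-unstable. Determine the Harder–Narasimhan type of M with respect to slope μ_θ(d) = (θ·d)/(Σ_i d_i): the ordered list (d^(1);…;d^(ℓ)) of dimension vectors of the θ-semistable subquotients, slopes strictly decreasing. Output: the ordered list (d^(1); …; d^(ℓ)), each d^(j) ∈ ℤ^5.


Via rank(M_{q-1}∘⋯∘M_p): M ≅ I[1,1], I[1,4], I[4,4]^2, I[4,5].
μ_θ-semistable layers: μ^(1)=47; μ^(2)=2; μ^(3)=-7; μ^(4)=-16

((1, 0, 0, 0, 0); (1, 1, 1, 1, 0); (0, 0, 0, 0, 1); (0, 0, 0, 3, 0))


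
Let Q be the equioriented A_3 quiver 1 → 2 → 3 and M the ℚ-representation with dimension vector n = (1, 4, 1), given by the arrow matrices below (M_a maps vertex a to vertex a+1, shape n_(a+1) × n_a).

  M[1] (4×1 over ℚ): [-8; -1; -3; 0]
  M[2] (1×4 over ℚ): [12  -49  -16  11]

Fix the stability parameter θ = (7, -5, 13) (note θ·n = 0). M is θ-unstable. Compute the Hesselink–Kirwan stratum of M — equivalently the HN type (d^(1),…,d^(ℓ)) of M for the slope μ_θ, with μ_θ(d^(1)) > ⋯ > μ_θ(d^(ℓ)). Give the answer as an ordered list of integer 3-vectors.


Barcode: M ≅ I[1,3], I[2,2]^3. HN layers by μ_θ (3 steps, strictly decreasing):
  μ^(1)=13; μ^(2)=1; μ^(3)=-5

((0, 0, 1); (1, 1, 0); (0, 3, 0))


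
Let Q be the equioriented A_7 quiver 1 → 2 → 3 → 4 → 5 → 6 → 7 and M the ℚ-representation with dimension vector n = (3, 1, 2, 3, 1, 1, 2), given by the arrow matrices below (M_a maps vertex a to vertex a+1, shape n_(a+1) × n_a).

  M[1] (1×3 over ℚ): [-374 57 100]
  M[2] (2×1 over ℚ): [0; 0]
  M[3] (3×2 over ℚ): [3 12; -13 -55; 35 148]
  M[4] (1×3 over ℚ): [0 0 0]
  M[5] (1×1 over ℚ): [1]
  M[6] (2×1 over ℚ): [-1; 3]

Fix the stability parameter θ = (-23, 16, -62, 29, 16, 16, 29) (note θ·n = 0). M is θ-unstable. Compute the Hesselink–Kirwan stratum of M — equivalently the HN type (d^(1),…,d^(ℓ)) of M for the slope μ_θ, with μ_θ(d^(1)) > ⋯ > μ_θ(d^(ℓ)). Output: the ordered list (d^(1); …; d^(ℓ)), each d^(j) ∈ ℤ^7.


Via rank(M_{q-1}∘⋯∘M_p): M ≅ I[1,1]^2, I[1,2], I[3,4]^2, I[4,4], I[5,7], I[7,7].
μ_θ-semistable layers: μ^(1)=29; μ^(2)=16; μ^(3)=-23; μ^(4)=-62

((0, 0, 0, 3, 0, 0, 2); (0, 1, 0, 0, 1, 1, 0); (3, 0, 0, 0, 0, 0, 0); (0, 0, 2, 0, 0, 0, 0))


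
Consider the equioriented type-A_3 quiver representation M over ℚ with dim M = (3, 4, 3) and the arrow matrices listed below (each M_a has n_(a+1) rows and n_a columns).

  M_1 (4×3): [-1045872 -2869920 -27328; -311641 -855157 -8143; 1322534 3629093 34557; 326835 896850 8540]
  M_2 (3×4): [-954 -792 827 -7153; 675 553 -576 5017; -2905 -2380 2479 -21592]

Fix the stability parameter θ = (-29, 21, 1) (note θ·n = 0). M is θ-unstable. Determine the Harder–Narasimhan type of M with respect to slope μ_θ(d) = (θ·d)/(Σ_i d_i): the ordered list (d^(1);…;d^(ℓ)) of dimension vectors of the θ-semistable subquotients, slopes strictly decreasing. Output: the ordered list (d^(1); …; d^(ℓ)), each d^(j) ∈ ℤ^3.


Barcode: M ≅ I[1,1], I[1,3]^2, I[2,2], I[2,3]. HN layers by μ_θ (3 steps, strictly decreasing):
  μ^(1)=21; μ^(2)=11; μ^(3)=-29

((0, 1, 0); (0, 3, 3); (3, 0, 0))


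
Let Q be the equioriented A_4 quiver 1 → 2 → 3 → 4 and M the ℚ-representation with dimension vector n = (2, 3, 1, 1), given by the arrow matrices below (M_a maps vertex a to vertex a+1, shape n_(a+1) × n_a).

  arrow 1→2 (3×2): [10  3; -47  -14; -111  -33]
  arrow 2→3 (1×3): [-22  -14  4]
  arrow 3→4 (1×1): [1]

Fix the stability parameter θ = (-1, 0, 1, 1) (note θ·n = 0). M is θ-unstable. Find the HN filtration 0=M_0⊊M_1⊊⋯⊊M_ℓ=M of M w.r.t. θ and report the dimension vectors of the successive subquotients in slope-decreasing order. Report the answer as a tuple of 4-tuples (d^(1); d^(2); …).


Barcode: M ≅ I[1,2], I[1,4], I[2,2]. HN layers by μ_θ (3 steps, strictly decreasing):
  μ^(1)=1; μ^(2)=0; μ^(3)=-1

((0, 0, 1, 1); (0, 3, 0, 0); (2, 0, 0, 0))


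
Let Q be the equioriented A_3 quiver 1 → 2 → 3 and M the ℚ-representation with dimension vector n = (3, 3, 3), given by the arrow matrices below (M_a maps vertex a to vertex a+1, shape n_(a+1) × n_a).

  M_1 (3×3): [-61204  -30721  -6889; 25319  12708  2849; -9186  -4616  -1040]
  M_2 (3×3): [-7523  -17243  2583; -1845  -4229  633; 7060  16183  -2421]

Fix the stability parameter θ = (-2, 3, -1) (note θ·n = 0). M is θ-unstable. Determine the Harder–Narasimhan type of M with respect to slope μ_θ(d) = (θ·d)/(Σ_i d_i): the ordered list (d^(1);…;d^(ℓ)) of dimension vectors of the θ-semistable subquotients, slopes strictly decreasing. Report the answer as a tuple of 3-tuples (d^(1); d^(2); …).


Interval decomposition of M: I[1,2], I[1,3]^2, I[3,3].
HN type (ℓ=4): μ^(1)=3; μ^(2)=1; μ^(3)=-1; μ^(4)=-2

((0, 1, 0); (0, 2, 2); (0, 0, 1); (3, 0, 0))


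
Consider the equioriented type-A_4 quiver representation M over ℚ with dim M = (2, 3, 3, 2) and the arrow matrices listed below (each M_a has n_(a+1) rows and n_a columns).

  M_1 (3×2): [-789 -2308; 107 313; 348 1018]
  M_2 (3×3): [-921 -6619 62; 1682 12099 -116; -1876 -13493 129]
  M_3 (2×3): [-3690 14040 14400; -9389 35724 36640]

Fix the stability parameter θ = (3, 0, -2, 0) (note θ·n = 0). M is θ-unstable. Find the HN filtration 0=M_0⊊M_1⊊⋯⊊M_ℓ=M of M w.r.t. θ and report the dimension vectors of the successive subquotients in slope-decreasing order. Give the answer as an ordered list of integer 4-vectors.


Via rank(M_{q-1}∘⋯∘M_p): M ≅ I[1,3], I[1,4], I[2,3], I[4,4].
μ_θ-semistable layers: μ^(1)=1/3; μ^(2)=1/4; μ^(3)=0; μ^(4)=-1

((1, 1, 1, 0); (1, 1, 1, 1); (0, 0, 0, 1); (0, 1, 1, 0))


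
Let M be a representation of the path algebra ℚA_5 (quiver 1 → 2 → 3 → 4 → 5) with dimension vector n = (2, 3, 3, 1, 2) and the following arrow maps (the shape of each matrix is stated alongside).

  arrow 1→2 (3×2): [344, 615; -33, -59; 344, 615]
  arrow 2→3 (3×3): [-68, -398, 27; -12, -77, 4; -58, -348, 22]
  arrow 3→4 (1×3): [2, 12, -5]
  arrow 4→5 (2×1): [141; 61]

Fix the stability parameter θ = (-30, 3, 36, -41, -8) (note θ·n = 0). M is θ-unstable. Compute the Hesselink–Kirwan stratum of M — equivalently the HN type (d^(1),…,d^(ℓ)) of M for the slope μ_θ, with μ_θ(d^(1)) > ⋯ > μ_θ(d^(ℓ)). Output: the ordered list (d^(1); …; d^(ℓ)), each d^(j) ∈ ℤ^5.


Barcode: M ≅ I[1,3], I[1,5], I[2,3], I[5,5]. HN layers by μ_θ (5 steps, strictly decreasing):
  μ^(1)=36; μ^(2)=3; μ^(3)=-5/2; μ^(4)=-8; μ^(5)=-30

((0, 0, 2, 0, 0); (0, 2, 0, 0, 0); (0, 1, 1, 1, 1); (0, 0, 0, 0, 1); (2, 0, 0, 0, 0))


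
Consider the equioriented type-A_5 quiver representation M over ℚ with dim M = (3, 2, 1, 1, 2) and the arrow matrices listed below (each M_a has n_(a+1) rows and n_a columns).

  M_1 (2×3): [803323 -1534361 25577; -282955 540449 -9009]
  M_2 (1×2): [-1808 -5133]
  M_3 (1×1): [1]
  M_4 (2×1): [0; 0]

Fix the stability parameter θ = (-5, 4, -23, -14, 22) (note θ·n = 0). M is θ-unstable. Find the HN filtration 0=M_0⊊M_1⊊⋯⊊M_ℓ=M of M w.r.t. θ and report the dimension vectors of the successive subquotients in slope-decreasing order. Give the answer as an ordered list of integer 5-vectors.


Barcode: M ≅ I[1,1], I[1,2], I[1,4], I[5,5]^2. HN layers by μ_θ (4 steps, strictly decreasing):
  μ^(1)=22; μ^(2)=4; μ^(3)=-5; μ^(4)=-19/2

((0, 0, 0, 0, 2); (0, 1, 0, 0, 0); (2, 0, 0, 0, 0); (1, 1, 1, 1, 0))


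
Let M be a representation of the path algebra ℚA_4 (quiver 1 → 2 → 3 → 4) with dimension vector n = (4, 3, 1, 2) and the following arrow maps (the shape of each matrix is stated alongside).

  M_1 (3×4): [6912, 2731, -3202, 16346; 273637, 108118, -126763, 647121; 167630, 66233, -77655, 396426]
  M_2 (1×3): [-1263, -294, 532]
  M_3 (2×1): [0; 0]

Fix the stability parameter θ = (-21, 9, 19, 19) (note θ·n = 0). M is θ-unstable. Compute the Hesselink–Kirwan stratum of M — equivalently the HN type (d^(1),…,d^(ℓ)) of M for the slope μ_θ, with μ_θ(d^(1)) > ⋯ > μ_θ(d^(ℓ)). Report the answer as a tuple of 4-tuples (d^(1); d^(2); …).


Via rank(M_{q-1}∘⋯∘M_p): M ≅ I[1,1], I[1,2]^2, I[1,3], I[4,4]^2.
μ_θ-semistable layers: μ^(1)=19; μ^(2)=9; μ^(3)=-21

((0, 0, 1, 2); (0, 3, 0, 0); (4, 0, 0, 0))


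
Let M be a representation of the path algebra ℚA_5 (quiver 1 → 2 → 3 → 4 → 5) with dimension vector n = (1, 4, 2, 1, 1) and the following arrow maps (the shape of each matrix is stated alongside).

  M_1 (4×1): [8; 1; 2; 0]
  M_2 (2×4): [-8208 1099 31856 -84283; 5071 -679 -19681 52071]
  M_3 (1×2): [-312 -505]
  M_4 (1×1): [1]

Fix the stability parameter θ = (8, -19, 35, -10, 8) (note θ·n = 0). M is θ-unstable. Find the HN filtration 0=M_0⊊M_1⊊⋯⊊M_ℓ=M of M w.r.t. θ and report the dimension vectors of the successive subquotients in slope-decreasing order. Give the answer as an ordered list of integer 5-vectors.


Via rank(M_{q-1}∘⋯∘M_p): M ≅ I[1,5], I[2,2]^2, I[2,3].
μ_θ-semistable layers: μ^(1)=35; μ^(2)=11; μ^(3)=-11/2; μ^(4)=-19

((0, 0, 1, 0, 0); (0, 0, 1, 1, 1); (1, 1, 0, 0, 0); (0, 3, 0, 0, 0))


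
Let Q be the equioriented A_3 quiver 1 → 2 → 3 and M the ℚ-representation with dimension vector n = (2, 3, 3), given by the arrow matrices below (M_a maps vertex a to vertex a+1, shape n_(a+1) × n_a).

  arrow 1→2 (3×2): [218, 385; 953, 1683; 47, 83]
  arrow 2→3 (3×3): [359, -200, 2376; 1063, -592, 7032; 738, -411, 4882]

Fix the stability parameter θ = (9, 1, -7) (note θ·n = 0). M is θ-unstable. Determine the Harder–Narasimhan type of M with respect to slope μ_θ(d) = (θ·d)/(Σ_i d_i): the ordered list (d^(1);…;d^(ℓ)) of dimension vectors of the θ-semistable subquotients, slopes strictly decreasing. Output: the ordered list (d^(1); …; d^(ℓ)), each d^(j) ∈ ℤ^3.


Interval decomposition of M: I[1,3]^2, I[2,2], I[3,3].
HN type (ℓ=2): μ^(1)=1; μ^(2)=-7

((2, 3, 2); (0, 0, 1))


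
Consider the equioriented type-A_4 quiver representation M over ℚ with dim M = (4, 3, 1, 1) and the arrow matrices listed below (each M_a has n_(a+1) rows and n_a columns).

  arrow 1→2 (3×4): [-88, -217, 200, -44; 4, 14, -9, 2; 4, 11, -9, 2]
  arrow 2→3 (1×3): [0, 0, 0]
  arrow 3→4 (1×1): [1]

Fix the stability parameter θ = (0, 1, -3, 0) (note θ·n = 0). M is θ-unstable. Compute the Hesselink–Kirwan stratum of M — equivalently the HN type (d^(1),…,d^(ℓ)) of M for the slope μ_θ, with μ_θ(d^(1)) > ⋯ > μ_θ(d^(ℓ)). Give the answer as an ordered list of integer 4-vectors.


Via rank(M_{q-1}∘⋯∘M_p): M ≅ I[1,1], I[1,2]^3, I[3,4].
μ_θ-semistable layers: μ^(1)=1; μ^(2)=0; μ^(3)=-3

((0, 3, 0, 0); (4, 0, 0, 1); (0, 0, 1, 0))


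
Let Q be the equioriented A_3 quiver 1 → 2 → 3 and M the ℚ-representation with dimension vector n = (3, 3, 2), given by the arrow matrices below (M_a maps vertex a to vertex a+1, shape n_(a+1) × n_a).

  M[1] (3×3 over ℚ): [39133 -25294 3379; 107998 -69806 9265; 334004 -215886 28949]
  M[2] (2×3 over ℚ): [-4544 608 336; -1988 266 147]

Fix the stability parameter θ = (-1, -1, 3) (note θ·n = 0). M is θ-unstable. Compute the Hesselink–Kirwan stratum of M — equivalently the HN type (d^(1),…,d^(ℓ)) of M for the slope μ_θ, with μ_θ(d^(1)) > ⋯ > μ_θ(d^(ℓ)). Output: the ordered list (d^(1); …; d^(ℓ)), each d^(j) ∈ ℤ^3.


Interval decomposition of M: I[1,1], I[1,2], I[1,3], I[2,2], I[3,3].
HN type (ℓ=2): μ^(1)=3; μ^(2)=-1

((0, 0, 2); (3, 3, 0))


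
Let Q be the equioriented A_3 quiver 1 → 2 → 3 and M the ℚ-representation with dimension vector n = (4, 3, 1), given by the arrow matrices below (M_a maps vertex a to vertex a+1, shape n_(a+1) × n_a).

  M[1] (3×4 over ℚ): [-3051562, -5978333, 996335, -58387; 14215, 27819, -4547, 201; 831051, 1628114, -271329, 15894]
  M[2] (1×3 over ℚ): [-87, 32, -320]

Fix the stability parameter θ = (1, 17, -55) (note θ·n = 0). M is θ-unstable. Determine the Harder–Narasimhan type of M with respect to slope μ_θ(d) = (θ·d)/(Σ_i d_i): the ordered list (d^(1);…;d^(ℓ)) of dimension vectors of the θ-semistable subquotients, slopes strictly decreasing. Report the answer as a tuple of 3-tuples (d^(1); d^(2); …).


Via rank(M_{q-1}∘⋯∘M_p): M ≅ I[1,1], I[1,2]^2, I[1,3].
μ_θ-semistable layers: μ^(1)=17; μ^(2)=1; μ^(3)=-37/3

((0, 2, 0); (3, 0, 0); (1, 1, 1))


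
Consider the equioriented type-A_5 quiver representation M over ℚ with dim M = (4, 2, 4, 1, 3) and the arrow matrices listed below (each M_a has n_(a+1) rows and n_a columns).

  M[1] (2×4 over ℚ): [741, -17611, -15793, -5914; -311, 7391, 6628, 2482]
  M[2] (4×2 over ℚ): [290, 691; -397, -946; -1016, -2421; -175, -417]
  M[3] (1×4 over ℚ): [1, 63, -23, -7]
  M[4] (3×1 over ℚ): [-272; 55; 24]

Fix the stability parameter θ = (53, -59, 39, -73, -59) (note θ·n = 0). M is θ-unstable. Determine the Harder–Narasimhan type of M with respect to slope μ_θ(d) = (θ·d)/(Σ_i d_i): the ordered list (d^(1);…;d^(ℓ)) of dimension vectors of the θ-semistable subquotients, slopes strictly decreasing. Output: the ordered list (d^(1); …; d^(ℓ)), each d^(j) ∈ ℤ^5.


Barcode: M ≅ I[1,1]^2, I[1,3], I[1,5], I[3,3]^2, I[5,5]^2. HN layers by μ_θ (5 steps, strictly decreasing):
  μ^(1)=53; μ^(2)=39; μ^(3)=-3; μ^(4)=-99/5; μ^(5)=-59

((2, 0, 0, 0, 0); (0, 0, 3, 0, 0); (1, 1, 0, 0, 0); (1, 1, 1, 1, 1); (0, 0, 0, 0, 2))


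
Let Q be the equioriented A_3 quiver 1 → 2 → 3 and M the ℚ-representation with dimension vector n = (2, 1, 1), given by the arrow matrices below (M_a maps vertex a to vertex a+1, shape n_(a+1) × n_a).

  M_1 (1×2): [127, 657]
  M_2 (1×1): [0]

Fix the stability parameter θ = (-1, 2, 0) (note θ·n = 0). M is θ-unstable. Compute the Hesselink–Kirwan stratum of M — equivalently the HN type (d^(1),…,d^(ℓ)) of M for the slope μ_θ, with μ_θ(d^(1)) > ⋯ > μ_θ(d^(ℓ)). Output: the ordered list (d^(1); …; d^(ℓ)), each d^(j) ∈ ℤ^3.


Via rank(M_{q-1}∘⋯∘M_p): M ≅ I[1,1], I[1,2], I[3,3].
μ_θ-semistable layers: μ^(1)=2; μ^(2)=0; μ^(3)=-1

((0, 1, 0); (0, 0, 1); (2, 0, 0))


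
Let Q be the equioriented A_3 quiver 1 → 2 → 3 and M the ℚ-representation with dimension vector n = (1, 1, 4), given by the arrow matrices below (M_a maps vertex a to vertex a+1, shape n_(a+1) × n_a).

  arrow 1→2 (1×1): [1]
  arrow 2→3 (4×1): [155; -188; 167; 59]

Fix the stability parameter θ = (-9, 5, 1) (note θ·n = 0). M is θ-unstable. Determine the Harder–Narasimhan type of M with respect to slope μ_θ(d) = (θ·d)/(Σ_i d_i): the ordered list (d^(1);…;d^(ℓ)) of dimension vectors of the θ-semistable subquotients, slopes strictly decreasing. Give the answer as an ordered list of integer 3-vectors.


Barcode: M ≅ I[1,3], I[3,3]^3. HN layers by μ_θ (3 steps, strictly decreasing):
  μ^(1)=3; μ^(2)=1; μ^(3)=-9

((0, 1, 1); (0, 0, 3); (1, 0, 0))


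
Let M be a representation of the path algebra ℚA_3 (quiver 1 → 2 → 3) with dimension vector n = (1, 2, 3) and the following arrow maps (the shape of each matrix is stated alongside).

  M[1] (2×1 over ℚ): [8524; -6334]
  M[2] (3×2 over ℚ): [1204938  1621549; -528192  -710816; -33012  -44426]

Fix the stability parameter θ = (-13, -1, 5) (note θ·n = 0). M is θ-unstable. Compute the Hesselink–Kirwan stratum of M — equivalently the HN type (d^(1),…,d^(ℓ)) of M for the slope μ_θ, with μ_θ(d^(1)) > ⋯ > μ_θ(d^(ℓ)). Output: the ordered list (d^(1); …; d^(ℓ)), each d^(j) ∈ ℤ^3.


Barcode: M ≅ I[1,3], I[2,2], I[3,3]^2. HN layers by μ_θ (3 steps, strictly decreasing):
  μ^(1)=5; μ^(2)=-1; μ^(3)=-13

((0, 0, 3); (0, 2, 0); (1, 0, 0))


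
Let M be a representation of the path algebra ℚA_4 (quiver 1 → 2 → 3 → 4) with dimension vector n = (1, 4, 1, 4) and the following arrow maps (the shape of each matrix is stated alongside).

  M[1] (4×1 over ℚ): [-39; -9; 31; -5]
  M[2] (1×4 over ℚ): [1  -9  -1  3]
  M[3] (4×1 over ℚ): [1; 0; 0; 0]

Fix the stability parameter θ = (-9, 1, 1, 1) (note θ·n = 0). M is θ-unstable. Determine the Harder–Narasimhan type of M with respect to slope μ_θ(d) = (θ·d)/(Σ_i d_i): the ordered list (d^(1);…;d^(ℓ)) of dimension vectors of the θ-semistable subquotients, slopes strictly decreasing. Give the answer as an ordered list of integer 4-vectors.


Via rank(M_{q-1}∘⋯∘M_p): M ≅ I[1,4], I[2,2]^3, I[4,4]^3.
μ_θ-semistable layers: μ^(1)=1; μ^(2)=-9

((0, 4, 1, 4); (1, 0, 0, 0))


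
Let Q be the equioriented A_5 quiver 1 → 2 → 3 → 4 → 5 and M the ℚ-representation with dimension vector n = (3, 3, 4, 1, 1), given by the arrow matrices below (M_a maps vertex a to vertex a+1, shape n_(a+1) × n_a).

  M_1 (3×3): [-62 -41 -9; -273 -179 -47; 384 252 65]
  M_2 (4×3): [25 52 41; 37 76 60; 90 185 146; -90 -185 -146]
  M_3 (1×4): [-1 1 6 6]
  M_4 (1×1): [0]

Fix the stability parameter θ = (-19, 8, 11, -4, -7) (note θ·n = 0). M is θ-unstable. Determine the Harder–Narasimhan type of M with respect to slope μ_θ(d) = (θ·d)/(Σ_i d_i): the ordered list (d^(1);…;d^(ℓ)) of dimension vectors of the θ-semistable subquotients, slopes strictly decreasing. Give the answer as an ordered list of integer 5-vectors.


Via rank(M_{q-1}∘⋯∘M_p): M ≅ I[1,3]^2, I[1,4], I[3,3], I[5,5].
μ_θ-semistable layers: μ^(1)=11; μ^(2)=8; μ^(3)=5; μ^(4)=-7; μ^(5)=-19

((0, 0, 3, 0, 0); (0, 2, 0, 0, 0); (0, 1, 1, 1, 0); (0, 0, 0, 0, 1); (3, 0, 0, 0, 0))


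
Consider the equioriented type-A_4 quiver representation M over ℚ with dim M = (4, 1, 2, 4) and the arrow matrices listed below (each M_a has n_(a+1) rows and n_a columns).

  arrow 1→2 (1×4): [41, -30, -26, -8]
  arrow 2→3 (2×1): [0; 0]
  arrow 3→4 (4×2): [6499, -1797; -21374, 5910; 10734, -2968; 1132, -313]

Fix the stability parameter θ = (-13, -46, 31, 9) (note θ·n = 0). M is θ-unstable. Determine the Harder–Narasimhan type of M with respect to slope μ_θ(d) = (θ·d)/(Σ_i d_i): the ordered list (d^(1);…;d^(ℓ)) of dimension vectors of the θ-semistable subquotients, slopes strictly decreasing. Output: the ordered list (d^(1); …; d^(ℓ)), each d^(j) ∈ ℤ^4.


Barcode: M ≅ I[1,1]^3, I[1,2], I[3,4]^2, I[4,4]^2. HN layers by μ_θ (4 steps, strictly decreasing):
  μ^(1)=20; μ^(2)=9; μ^(3)=-13; μ^(4)=-59/2

((0, 0, 2, 2); (0, 0, 0, 2); (3, 0, 0, 0); (1, 1, 0, 0))


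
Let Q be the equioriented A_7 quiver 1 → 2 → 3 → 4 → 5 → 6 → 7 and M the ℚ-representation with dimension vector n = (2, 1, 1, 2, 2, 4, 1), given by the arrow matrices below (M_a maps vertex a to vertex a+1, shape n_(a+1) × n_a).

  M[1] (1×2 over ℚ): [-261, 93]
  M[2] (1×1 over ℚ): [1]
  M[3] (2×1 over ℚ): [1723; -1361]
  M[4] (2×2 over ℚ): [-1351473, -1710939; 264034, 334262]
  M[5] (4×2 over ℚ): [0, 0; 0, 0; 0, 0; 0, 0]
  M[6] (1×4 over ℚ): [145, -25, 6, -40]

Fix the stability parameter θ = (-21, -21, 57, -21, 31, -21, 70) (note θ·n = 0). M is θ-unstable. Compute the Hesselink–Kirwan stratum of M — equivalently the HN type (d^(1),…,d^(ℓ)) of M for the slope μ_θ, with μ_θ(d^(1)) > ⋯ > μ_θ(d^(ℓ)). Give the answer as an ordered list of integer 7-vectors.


Via rank(M_{q-1}∘⋯∘M_p): M ≅ I[1,1], I[1,4], I[4,5], I[5,5], I[6,6]^3, I[6,7].
μ_θ-semistable layers: μ^(1)=70; μ^(2)=31; μ^(3)=18; μ^(4)=-21

((0, 0, 0, 0, 0, 0, 1); (0, 0, 0, 0, 2, 0, 0); (0, 0, 1, 1, 0, 0, 0); (2, 1, 0, 1, 0, 4, 0))


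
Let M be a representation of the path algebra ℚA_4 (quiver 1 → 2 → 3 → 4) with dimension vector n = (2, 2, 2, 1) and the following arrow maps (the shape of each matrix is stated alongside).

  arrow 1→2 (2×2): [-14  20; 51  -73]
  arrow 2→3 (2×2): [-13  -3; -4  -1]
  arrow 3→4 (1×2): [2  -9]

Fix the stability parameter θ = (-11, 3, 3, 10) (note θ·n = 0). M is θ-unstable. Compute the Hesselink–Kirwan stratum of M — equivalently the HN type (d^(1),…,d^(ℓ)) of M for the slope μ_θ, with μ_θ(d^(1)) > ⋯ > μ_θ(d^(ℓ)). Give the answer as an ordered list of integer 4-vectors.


Interval decomposition of M: I[1,3], I[1,4].
HN type (ℓ=3): μ^(1)=10; μ^(2)=3; μ^(3)=-11

((0, 0, 0, 1); (0, 2, 2, 0); (2, 0, 0, 0))


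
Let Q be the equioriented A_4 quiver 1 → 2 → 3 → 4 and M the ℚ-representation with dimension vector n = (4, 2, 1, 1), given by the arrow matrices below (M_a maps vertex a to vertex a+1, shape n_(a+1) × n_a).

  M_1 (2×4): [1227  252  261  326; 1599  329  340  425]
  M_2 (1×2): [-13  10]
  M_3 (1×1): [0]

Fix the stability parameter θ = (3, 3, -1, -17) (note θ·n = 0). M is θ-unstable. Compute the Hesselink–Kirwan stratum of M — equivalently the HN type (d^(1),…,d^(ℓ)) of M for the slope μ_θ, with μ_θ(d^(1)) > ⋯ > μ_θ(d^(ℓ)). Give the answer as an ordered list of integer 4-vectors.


Barcode: M ≅ I[1,1]^2, I[1,2], I[1,3], I[4,4]. HN layers by μ_θ (3 steps, strictly decreasing):
  μ^(1)=3; μ^(2)=5/3; μ^(3)=-17

((3, 1, 0, 0); (1, 1, 1, 0); (0, 0, 0, 1))


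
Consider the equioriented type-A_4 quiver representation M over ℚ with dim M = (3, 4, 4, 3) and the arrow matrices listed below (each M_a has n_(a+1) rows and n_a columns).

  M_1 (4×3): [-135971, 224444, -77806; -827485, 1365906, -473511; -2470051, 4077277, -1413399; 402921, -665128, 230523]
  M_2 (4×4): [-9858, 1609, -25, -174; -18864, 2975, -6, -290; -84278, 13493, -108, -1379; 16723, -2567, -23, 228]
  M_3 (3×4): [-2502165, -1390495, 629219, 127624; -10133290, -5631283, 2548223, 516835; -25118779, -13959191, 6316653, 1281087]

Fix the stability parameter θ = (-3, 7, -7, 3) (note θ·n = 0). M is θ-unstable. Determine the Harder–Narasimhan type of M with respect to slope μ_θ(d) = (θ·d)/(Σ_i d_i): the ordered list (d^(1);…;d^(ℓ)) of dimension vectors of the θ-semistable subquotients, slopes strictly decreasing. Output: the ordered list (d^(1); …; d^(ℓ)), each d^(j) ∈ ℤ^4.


Barcode: M ≅ I[1,4]^3, I[2,3]. HN layers by μ_θ (3 steps, strictly decreasing):
  μ^(1)=3; μ^(2)=0; μ^(3)=-3

((0, 0, 0, 3); (0, 4, 4, 0); (3, 0, 0, 0))


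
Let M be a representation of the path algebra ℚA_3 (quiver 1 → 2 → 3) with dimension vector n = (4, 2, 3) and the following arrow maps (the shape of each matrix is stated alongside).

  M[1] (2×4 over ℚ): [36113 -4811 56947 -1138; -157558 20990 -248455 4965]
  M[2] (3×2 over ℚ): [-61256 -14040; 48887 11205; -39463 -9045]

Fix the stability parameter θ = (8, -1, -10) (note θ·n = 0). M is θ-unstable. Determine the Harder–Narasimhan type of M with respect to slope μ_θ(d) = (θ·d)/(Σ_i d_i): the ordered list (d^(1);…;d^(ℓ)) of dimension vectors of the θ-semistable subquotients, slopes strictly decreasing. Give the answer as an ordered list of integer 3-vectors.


Via rank(M_{q-1}∘⋯∘M_p): M ≅ I[1,1]^2, I[1,2], I[1,3], I[3,3]^2.
μ_θ-semistable layers: μ^(1)=8; μ^(2)=7/2; μ^(3)=-1; μ^(4)=-10

((2, 0, 0); (1, 1, 0); (1, 1, 1); (0, 0, 2))


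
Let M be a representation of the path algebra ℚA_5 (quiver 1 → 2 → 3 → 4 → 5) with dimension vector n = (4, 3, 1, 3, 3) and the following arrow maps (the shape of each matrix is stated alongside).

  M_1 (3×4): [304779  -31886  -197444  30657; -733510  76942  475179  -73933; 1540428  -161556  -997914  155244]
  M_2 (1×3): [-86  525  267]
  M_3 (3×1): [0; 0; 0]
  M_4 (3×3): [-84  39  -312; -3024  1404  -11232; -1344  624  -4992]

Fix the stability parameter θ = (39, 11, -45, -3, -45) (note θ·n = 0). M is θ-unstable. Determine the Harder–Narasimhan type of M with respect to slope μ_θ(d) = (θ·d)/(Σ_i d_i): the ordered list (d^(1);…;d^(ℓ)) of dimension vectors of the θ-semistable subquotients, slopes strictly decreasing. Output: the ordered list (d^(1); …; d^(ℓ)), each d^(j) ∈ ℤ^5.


Interval decomposition of M: I[1,1], I[1,2]^2, I[1,3], I[4,4]^2, I[4,5], I[5,5]^2.
HN type (ℓ=6): μ^(1)=39; μ^(2)=25; μ^(3)=5/3; μ^(4)=-3; μ^(5)=-24; μ^(6)=-45

((1, 0, 0, 0, 0); (2, 2, 0, 0, 0); (1, 1, 1, 0, 0); (0, 0, 0, 2, 0); (0, 0, 0, 1, 1); (0, 0, 0, 0, 2))


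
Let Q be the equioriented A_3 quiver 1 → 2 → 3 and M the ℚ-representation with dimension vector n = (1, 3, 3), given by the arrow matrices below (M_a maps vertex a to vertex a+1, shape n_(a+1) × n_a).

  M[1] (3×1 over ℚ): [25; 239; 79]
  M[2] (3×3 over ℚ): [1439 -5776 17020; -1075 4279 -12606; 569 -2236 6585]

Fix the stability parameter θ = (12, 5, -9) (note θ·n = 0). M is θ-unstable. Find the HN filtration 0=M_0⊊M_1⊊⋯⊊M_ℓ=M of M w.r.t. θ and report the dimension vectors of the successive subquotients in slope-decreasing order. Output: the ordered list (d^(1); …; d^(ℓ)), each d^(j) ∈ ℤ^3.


Interval decomposition of M: I[1,3], I[2,3]^2.
HN type (ℓ=2): μ^(1)=8/3; μ^(2)=-2

((1, 1, 1); (0, 2, 2))


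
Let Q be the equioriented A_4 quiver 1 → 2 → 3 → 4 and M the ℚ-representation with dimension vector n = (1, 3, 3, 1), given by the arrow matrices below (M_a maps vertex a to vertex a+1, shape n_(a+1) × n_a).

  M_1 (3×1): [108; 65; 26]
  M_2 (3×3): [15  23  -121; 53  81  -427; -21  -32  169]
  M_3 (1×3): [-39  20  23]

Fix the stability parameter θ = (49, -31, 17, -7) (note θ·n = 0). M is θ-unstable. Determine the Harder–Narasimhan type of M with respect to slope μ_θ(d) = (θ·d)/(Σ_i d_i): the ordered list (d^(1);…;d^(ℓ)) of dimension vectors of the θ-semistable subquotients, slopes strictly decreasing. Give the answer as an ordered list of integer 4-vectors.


Via rank(M_{q-1}∘⋯∘M_p): M ≅ I[1,4], I[2,2], I[2,3], I[3,3].
μ_θ-semistable layers: μ^(1)=17; μ^(2)=7; μ^(3)=-31

((0, 0, 2, 0); (1, 1, 1, 1); (0, 2, 0, 0))


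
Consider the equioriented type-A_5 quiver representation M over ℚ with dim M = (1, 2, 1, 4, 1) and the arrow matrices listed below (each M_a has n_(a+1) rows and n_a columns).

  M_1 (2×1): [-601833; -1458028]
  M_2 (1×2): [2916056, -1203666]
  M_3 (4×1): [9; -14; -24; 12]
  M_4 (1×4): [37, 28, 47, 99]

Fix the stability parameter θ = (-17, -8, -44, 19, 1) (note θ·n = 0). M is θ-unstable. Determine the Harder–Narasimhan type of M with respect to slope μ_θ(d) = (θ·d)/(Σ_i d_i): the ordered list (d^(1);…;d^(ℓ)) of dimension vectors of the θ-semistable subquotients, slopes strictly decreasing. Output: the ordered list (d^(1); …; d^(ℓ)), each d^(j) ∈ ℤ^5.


Barcode: M ≅ I[1,2], I[2,5], I[4,4]^3. HN layers by μ_θ (5 steps, strictly decreasing):
  μ^(1)=19; μ^(2)=10; μ^(3)=-8; μ^(4)=-17; μ^(5)=-26

((0, 0, 0, 3, 0); (0, 0, 0, 1, 1); (0, 1, 0, 0, 0); (1, 0, 0, 0, 0); (0, 1, 1, 0, 0))


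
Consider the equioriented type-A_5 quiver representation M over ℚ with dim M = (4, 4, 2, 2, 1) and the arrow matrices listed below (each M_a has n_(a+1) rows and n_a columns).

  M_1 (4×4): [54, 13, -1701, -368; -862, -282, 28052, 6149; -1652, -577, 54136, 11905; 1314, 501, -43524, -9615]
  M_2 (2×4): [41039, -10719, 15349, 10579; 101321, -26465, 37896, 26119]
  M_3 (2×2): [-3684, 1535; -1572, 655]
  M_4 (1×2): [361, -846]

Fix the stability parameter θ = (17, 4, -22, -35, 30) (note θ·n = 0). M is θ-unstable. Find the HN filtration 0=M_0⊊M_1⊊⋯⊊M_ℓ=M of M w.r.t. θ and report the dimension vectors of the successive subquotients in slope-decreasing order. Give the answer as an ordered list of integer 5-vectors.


Interval decomposition of M: I[1,2]^2, I[1,3], I[1,5], I[4,4].
HN type (ℓ=5): μ^(1)=30; μ^(2)=21/2; μ^(3)=-1/3; μ^(4)=-9; μ^(5)=-35

((0, 0, 0, 0, 1); (2, 2, 0, 0, 0); (1, 1, 1, 0, 0); (1, 1, 1, 1, 0); (0, 0, 0, 1, 0))


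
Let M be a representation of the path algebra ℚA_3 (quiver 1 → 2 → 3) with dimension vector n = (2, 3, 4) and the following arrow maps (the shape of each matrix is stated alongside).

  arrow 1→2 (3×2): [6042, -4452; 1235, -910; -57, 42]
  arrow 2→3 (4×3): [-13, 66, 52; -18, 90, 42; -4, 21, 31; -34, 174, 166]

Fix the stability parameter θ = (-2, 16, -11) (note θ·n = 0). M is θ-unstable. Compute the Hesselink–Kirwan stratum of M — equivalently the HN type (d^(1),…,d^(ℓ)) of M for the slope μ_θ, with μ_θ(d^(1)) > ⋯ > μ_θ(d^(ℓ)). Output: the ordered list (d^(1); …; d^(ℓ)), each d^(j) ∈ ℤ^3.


Via rank(M_{q-1}∘⋯∘M_p): M ≅ I[1,1], I[1,2], I[2,3]^2, I[3,3]^2.
μ_θ-semistable layers: μ^(1)=16; μ^(2)=5/2; μ^(3)=-2; μ^(4)=-11

((0, 1, 0); (0, 2, 2); (2, 0, 0); (0, 0, 2))


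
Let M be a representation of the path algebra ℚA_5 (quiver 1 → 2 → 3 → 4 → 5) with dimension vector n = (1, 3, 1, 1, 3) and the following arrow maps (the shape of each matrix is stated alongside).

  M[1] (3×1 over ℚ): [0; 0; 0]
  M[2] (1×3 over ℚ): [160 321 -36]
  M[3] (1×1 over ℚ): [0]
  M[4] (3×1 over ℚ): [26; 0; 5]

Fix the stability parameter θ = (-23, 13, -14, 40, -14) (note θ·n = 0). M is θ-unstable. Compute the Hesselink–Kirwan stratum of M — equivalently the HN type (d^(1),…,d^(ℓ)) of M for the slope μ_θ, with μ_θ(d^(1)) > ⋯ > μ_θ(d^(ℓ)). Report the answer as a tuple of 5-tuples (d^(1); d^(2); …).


Interval decomposition of M: I[1,1], I[2,2]^2, I[2,3], I[4,5], I[5,5]^2.
HN type (ℓ=4): μ^(1)=13; μ^(2)=-1/2; μ^(3)=-14; μ^(4)=-23

((0, 2, 0, 1, 1); (0, 1, 1, 0, 0); (0, 0, 0, 0, 2); (1, 0, 0, 0, 0))


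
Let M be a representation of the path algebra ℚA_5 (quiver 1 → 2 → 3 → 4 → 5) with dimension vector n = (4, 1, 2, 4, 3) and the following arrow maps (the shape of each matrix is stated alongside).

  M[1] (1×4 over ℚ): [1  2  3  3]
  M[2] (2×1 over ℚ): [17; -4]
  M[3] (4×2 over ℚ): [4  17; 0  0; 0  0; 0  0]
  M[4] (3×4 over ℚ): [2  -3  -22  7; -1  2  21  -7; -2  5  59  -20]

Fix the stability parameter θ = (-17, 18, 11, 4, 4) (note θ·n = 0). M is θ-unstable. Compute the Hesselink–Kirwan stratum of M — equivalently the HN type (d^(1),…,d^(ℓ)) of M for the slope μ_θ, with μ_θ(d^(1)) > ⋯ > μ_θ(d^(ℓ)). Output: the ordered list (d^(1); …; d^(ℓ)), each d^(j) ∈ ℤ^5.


Via rank(M_{q-1}∘⋯∘M_p): M ≅ I[1,1]^3, I[1,3], I[3,5], I[4,4], I[4,5]^2.
μ_θ-semistable layers: μ^(1)=29/2; μ^(2)=19/3; μ^(3)=4; μ^(4)=-17

((0, 1, 1, 0, 0); (0, 0, 1, 1, 1); (0, 0, 0, 3, 2); (4, 0, 0, 0, 0))


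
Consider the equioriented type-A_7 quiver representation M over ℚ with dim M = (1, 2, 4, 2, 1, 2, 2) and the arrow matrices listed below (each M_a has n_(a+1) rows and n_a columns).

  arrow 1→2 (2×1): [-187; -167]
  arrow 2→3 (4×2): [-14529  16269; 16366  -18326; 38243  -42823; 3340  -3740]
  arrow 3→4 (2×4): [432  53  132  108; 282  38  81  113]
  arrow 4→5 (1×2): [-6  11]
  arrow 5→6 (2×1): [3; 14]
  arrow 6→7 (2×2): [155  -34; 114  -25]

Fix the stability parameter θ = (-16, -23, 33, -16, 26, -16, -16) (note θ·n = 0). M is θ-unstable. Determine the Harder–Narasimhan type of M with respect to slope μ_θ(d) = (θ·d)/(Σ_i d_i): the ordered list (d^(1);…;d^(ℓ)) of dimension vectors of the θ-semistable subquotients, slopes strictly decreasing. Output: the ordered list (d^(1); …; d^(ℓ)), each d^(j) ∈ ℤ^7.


Interval decomposition of M: I[1,2], I[2,7], I[3,3]^2, I[3,4], I[6,7].
HN type (ℓ=6): μ^(1)=33; μ^(2)=17/2; μ^(3)=11/5; μ^(4)=-16; μ^(5)=-39/2; μ^(6)=-23

((0, 0, 2, 0, 0, 0, 0); (0, 0, 1, 1, 0, 0, 0); (0, 0, 1, 1, 1, 1, 1); (0, 0, 0, 0, 0, 1, 1); (1, 1, 0, 0, 0, 0, 0); (0, 1, 0, 0, 0, 0, 0))


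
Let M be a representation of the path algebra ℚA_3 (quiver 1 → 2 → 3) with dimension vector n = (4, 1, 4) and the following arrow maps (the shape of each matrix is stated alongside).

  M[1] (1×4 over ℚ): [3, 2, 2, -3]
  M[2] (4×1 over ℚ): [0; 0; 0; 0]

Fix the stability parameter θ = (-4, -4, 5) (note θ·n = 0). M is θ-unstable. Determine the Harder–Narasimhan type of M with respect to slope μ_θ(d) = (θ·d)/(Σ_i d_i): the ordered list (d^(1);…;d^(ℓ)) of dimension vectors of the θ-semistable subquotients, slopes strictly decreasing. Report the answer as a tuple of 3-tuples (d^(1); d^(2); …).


Via rank(M_{q-1}∘⋯∘M_p): M ≅ I[1,1]^3, I[1,2], I[3,3]^4.
μ_θ-semistable layers: μ^(1)=5; μ^(2)=-4

((0, 0, 4); (4, 1, 0))


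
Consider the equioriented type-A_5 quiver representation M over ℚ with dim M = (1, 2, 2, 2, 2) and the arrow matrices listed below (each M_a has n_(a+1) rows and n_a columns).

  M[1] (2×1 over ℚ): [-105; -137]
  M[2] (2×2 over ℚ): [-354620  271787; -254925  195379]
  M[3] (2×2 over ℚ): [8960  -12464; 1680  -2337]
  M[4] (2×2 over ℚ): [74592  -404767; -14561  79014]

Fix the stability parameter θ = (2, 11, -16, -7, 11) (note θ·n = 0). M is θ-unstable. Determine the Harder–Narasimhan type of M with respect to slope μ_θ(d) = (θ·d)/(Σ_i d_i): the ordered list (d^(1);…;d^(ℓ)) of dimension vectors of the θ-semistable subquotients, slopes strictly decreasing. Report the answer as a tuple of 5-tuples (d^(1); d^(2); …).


Via rank(M_{q-1}∘⋯∘M_p): M ≅ I[1,5], I[2,3], I[4,5].
μ_θ-semistable layers: μ^(1)=11; μ^(2)=-5/2; μ^(3)=-7

((0, 0, 0, 0, 2); (1, 2, 2, 1, 0); (0, 0, 0, 1, 0))


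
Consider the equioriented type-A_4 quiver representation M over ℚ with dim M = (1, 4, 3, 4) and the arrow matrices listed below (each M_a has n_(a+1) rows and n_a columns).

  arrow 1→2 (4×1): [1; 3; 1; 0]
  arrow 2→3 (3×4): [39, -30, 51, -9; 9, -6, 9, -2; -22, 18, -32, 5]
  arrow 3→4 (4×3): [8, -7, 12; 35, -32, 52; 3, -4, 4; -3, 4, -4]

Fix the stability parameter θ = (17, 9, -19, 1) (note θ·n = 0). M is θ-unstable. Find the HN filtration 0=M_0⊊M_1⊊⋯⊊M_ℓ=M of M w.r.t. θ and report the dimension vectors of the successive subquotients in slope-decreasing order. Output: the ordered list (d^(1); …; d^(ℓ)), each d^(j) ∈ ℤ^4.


Interval decomposition of M: I[1,2], I[2,3], I[2,4]^2, I[4,4]^2.
HN type (ℓ=3): μ^(1)=13; μ^(2)=1; μ^(3)=-5

((1, 1, 0, 0); (0, 0, 0, 4); (0, 3, 3, 0))


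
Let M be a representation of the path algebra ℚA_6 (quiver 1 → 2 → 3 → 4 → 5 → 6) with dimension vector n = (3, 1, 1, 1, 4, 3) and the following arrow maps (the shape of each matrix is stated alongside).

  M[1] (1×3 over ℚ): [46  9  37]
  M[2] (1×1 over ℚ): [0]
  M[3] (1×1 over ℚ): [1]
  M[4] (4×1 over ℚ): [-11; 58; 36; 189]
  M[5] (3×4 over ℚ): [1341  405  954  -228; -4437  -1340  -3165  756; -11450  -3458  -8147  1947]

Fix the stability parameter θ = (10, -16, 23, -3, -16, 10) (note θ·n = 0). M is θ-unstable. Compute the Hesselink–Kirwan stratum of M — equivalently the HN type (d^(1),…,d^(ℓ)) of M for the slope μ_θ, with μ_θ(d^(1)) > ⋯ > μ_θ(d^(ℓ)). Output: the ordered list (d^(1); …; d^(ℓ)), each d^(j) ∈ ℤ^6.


Interval decomposition of M: I[1,1]^2, I[1,2], I[3,6], I[5,5], I[5,6]^2.
HN type (ℓ=4): μ^(1)=10; μ^(2)=4/3; μ^(3)=-3; μ^(4)=-16

((2, 0, 0, 0, 0, 3); (0, 0, 1, 1, 1, 0); (1, 1, 0, 0, 0, 0); (0, 0, 0, 0, 3, 0))
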